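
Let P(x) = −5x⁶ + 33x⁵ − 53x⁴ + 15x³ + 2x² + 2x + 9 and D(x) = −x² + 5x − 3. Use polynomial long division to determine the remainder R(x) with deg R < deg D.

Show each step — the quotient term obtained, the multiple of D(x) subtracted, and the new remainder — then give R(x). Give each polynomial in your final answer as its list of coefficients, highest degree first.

Step 1: lead(−5x⁶ + 33x⁵ − 53x⁴ + 15x³ + 2x² + 2x + 9) ÷ lead(D) = −5x⁶ ÷ −x² = 5x⁴. Subtract (5x⁴)·D = −5x⁶ + 25x⁵ − 15x⁴. Remainder: 8x⁵ − 38x⁴ + 15x³ + 2x² + 2x + 9.
Step 2: lead(8x⁵ − 38x⁴ + 15x³ + 2x² + 2x + 9) ÷ lead(D) = 8x⁵ ÷ −x² = −8x³. Subtract (−8x³)·D = 8x⁵ − 40x⁴ + 24x³. Remainder: 2x⁴ − 9x³ + 2x² + 2x + 9.
Step 3: lead(2x⁴ − 9x³ + 2x² + 2x + 9) ÷ lead(D) = 2x⁴ ÷ −x² = −2x². Subtract (−2x²)·D = 2x⁴ − 10x³ + 6x². Remainder: x³ − 4x² + 2x + 9.
Step 4: lead(x³ − 4x² + 2x + 9) ÷ lead(D) = x³ ÷ −x² = −x. Subtract (−x)·D = x³ − 5x² + 3x. Remainder: x² − x + 9.
Step 5: lead(x² − x + 9) ÷ lead(D) = x² ÷ −x² = −1. Subtract (−1)·D = x² − 5x + 3. Remainder: 4x + 6.

R = [4, 6]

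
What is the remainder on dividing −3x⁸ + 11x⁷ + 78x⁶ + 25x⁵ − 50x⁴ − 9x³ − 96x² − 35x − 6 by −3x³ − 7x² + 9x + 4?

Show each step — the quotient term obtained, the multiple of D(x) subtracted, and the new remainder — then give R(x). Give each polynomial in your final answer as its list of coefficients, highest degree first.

Step 1: lead(−3x⁸ + 11x⁷ + 78x⁶ + 25x⁵ − 50x⁴ − 9x³ − 96x² − 35x − 6) ÷ lead(D) = −3x⁸ ÷ −3x³ = x⁵. Subtract (x⁵)·D = −3x⁸ − 7x⁷ + 9x⁶ + 4x⁵. Remainder: 18x⁷ + 69x⁶ + 21x⁵ − 50x⁴ − 9x³ − 96x² − 35x − 6.
Step 2: lead(18x⁷ + 69x⁶ + 21x⁵ − 50x⁴ − 9x³ − 96x² − 35x − 6) ÷ lead(D) = 18x⁷ ÷ −3x³ = −6x⁴. Subtract (−6x⁴)·D = 18x⁷ + 42x⁶ − 54x⁵ − 24x⁴. Remainder: 27x⁶ + 75x⁵ − 26x⁴ − 9x³ − 96x² − 35x − 6.
Step 3: lead(27x⁶ + 75x⁵ − 26x⁴ − 9x³ − 96x² − 35x − 6) ÷ lead(D) = 27x⁶ ÷ −3x³ = −9x³. Subtract (−9x³)·D = 27x⁶ + 63x⁵ − 81x⁴ − 36x³. Remainder: 12x⁵ + 55x⁴ + 27x³ − 96x² − 35x − 6.
Step 4: lead(12x⁵ + 55x⁴ + 27x³ − 96x² − 35x − 6) ÷ lead(D) = 12x⁵ ÷ −3x³ = −4x². Subtract (−4x²)·D = 12x⁵ + 28x⁴ − 36x³ − 16x². Remainder: 27x⁴ + 63x³ − 80x² − 35x − 6.
Step 5: lead(27x⁴ + 63x³ − 80x² − 35x − 6) ÷ lead(D) = 27x⁴ ÷ −3x³ = −9x. Subtract (−9x)·D = 27x⁴ + 63x³ − 81x² − 36x. Remainder: x² + x − 6.

R = [1, 1, -6]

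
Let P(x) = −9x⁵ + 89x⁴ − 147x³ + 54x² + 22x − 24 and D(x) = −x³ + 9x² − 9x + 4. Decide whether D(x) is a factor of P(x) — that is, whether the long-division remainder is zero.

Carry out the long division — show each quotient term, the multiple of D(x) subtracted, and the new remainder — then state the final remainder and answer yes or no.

R(x) = 0, so D(x) is a factor of P(x). yes

Step 1: lead(−9x⁵ + 89x⁴ − 147x³ + 54x² + 22x − 24) ÷ lead(D) = −9x⁵ ÷ −x³ = 9x². Subtract (9x²)·D = −9x⁵ + 81x⁴ − 81x³ + 36x². Remainder: 8x⁴ − 66x³ + 18x² + 22x − 24.
Step 2: lead(8x⁴ − 66x³ + 18x² + 22x − 24) ÷ lead(D) = 8x⁴ ÷ −x³ = −8x. Subtract (−8x)·D = 8x⁴ − 72x³ + 72x² − 32x. Remainder: 6x³ − 54x² + 54x − 24.
Step 3: lead(6x³ − 54x² + 54x − 24) ÷ lead(D) = 6x³ ÷ −x³ = −6. Subtract (−6)·D = 6x³ − 54x² + 54x − 24. Remainder: 0.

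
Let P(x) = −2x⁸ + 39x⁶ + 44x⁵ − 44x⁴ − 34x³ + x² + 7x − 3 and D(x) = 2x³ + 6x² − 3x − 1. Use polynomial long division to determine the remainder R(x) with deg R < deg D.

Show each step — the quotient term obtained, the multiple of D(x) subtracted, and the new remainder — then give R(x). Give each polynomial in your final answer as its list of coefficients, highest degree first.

Step 1: lead(−2x⁸ + 39x⁶ + 44x⁵ − 44x⁴ − 34x³ + x² + 7x − 3) ÷ lead(D) = −2x⁸ ÷ 2x³ = −x⁵. Subtract (−x⁵)·D = −2x⁸ − 6x⁷ + 3x⁶ + x⁵. Remainder: 6x⁷ + 36x⁶ + 43x⁵ − 44x⁴ − 34x³ + x² + 7x − 3.
Step 2: lead(6x⁷ + 36x⁶ + 43x⁵ − 44x⁴ − 34x³ + x² + 7x − 3) ÷ lead(D) = 6x⁷ ÷ 2x³ = 3x⁴. Subtract (3x⁴)·D = 6x⁷ + 18x⁶ − 9x⁵ − 3x⁴. Remainder: 18x⁶ + 52x⁵ − 41x⁴ − 34x³ + x² + 7x − 3.
Step 3: lead(18x⁶ + 52x⁵ − 41x⁴ − 34x³ + x² + 7x − 3) ÷ lead(D) = 18x⁶ ÷ 2x³ = 9x³. Subtract (9x³)·D = 18x⁶ + 54x⁵ − 27x⁴ − 9x³. Remainder: −2x⁵ − 14x⁴ − 25x³ + x² + 7x − 3.
Step 4: lead(−2x⁵ − 14x⁴ − 25x³ + x² + 7x − 3) ÷ lead(D) = −2x⁵ ÷ 2x³ = −x². Subtract (−x²)·D = −2x⁵ − 6x⁴ + 3x³ + x². Remainder: −8x⁴ − 28x³ + 7x − 3.
Step 5: lead(−8x⁴ − 28x³ + 7x − 3) ÷ lead(D) = −8x⁴ ÷ 2x³ = −4x. Subtract (−4x)·D = −8x⁴ − 24x³ + 12x² + 4x. Remainder: −4x³ − 12x² + 3x − 3.
Step 6: lead(−4x³ − 12x² + 3x − 3) ÷ lead(D) = −4x³ ÷ 2x³ = −2. Subtract (−2)·D = −4x³ − 12x² + 6x + 2. Remainder: −3x − 5.

R = [-3, -5]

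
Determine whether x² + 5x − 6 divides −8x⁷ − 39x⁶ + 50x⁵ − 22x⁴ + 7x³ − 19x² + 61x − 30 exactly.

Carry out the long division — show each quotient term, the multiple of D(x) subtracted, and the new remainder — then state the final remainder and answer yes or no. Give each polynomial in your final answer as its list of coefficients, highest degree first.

Step 1: lead(−8x⁷ − 39x⁶ + 50x⁵ − 22x⁴ + 7x³ − 19x² + 61x − 30) ÷ lead(D) = −8x⁷ ÷ x² = −8x⁵. Subtract (−8x⁵)·D = −8x⁷ − 40x⁶ + 48x⁵. Remainder: x⁶ + 2x⁵ − 22x⁴ + 7x³ − 19x² + 61x − 30.
Step 2: lead(x⁶ + 2x⁵ − 22x⁴ + 7x³ − 19x² + 61x − 30) ÷ lead(D) = x⁶ ÷ x² = x⁴. Subtract (x⁴)·D = x⁶ + 5x⁵ − 6x⁴. Remainder: −3x⁵ − 16x⁴ + 7x³ − 19x² + 61x − 30.
Step 3: lead(−3x⁵ − 16x⁴ + 7x³ − 19x² + 61x − 30) ÷ lead(D) = −3x⁵ ÷ x² = −3x³. Subtract (−3x³)·D = −3x⁵ − 15x⁴ + 18x³. Remainder: −x⁴ − 11x³ − 19x² + 61x − 30.
Step 4: lead(−x⁴ − 11x³ − 19x² + 61x − 30) ÷ lead(D) = −x⁴ ÷ x² = −x². Subtract (−x²)·D = −x⁴ − 5x³ + 6x². Remainder: −6x³ − 25x² + 61x − 30.
Step 5: lead(−6x³ − 25x² + 61x − 30) ÷ lead(D) = −6x³ ÷ x² = −6x. Subtract (−6x)·D = −6x³ − 30x² + 36x. Remainder: 5x² + 25x − 30.
Step 6: lead(5x² + 25x − 30) ÷ lead(D) = 5x² ÷ x² = 5. Subtract (5)·D = 5x² + 25x − 30. Remainder: 0.

R = [0], so D(x) is a factor of P(x). yes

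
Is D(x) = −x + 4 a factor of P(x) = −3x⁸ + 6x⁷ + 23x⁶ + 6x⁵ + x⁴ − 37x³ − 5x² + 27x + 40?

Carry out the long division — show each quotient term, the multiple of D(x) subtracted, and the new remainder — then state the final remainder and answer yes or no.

Step 1: lead(−3x⁸ + 6x⁷ + 23x⁶ + 6x⁵ + x⁴ − 37x³ − 5x² + 27x + 40) ÷ lead(D) = −3x⁸ ÷ −x = 3x⁷. Subtract (3x⁷)·D = −3x⁸ + 12x⁷. Remainder: −6x⁷ + 23x⁶ + 6x⁵ + x⁴ − 37x³ − 5x² + 27x + 40.
Step 2: lead(−6x⁷ + 23x⁶ + 6x⁵ + x⁴ − 37x³ − 5x² + 27x + 40) ÷ lead(D) = −6x⁷ ÷ −x = 6x⁶. Subtract (6x⁶)·D = −6x⁷ + 24x⁶. Remainder: −x⁶ + 6x⁵ + x⁴ − 37x³ − 5x² + 27x + 40.
Step 3: lead(−x⁶ + 6x⁵ + x⁴ − 37x³ − 5x² + 27x + 40) ÷ lead(D) = −x⁶ ÷ −x = x⁵. Subtract (x⁵)·D = −x⁶ + 4x⁵. Remainder: 2x⁵ + x⁴ − 37x³ − 5x² + 27x + 40.
Step 4: lead(2x⁵ + x⁴ − 37x³ − 5x² + 27x + 40) ÷ lead(D) = 2x⁵ ÷ −x = −2x⁴. Subtract (−2x⁴)·D = 2x⁵ − 8x⁴. Remainder: 9x⁴ − 37x³ − 5x² + 27x + 40.
Step 5: lead(9x⁴ − 37x³ − 5x² + 27x + 40) ÷ lead(D) = 9x⁴ ÷ −x = −9x³. Subtract (−9x³)·D = 9x⁴ − 36x³. Remainder: −x³ − 5x² + 27x + 40.
Step 6: lead(−x³ − 5x² + 27x + 40) ÷ lead(D) = −x³ ÷ −x = x². Subtract (x²)·D = −x³ + 4x². Remainder: −9x² + 27x + 40.
Step 7: lead(−9x² + 27x + 40) ÷ lead(D) = −9x² ÷ −x = 9x. Subtract (9x)·D = −9x² + 36x. Remainder: −9x + 40.
Step 8: lead(−9x + 40) ÷ lead(D) = −9x ÷ −x = 9. Subtract (9)·D = −9x + 36. Remainder: 4.

R(x) = 4, so D(x) is not a factor of P(x). no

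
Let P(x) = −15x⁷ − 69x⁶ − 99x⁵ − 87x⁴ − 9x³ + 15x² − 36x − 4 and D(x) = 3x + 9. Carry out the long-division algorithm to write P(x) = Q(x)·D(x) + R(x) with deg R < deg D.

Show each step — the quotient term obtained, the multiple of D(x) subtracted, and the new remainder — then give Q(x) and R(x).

Q(x) = −5x⁶ − 8x⁵ − 9x⁴ − 2x³ + 3x² − 4x; R(x) = −4

Step 1: lead(−15x⁷ − 69x⁶ − 99x⁵ − 87x⁴ − 9x³ + 15x² − 36x − 4) ÷ lead(D) = −15x⁷ ÷ 3x = −5x⁶. Subtract (−5x⁶)·D = −15x⁷ − 45x⁶. Remainder: −24x⁶ − 99x⁵ − 87x⁴ − 9x³ + 15x² − 36x − 4.
Step 2: lead(−24x⁶ − 99x⁵ − 87x⁴ − 9x³ + 15x² − 36x − 4) ÷ lead(D) = −24x⁶ ÷ 3x = −8x⁵. Subtract (−8x⁵)·D = −24x⁶ − 72x⁵. Remainder: −27x⁵ − 87x⁴ − 9x³ + 15x² − 36x − 4.
Step 3: lead(−27x⁵ − 87x⁴ − 9x³ + 15x² − 36x − 4) ÷ lead(D) = −27x⁵ ÷ 3x = −9x⁴. Subtract (−9x⁴)·D = −27x⁵ − 81x⁴. Remainder: −6x⁴ − 9x³ + 15x² − 36x − 4.
Step 4: lead(−6x⁴ − 9x³ + 15x² − 36x − 4) ÷ lead(D) = −6x⁴ ÷ 3x = −2x³. Subtract (−2x³)·D = −6x⁴ − 18x³. Remainder: 9x³ + 15x² − 36x − 4.
Step 5: lead(9x³ + 15x² − 36x − 4) ÷ lead(D) = 9x³ ÷ 3x = 3x². Subtract (3x²)·D = 9x³ + 27x². Remainder: −12x² − 36x − 4.
Step 6: lead(−12x² − 36x − 4) ÷ lead(D) = −12x² ÷ 3x = −4x. Subtract (−4x)·D = −12x² − 36x. Remainder: −4.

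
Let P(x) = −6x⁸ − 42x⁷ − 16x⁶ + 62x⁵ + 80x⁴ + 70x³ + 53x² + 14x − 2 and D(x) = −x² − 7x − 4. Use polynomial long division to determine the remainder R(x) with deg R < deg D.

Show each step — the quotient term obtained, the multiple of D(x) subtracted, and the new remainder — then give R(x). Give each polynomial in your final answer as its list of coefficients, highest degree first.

R = [-9, -6]

Step 1: lead(−6x⁸ − 42x⁷ − 16x⁶ + 62x⁵ + 80x⁴ + 70x³ + 53x² + 14x − 2) ÷ lead(D) = −6x⁸ ÷ −x² = 6x⁶. Subtract (6x⁶)·D = −6x⁸ − 42x⁷ − 24x⁶. Remainder: 8x⁶ + 62x⁵ + 80x⁴ + 70x³ + 53x² + 14x − 2.
Step 2: lead(8x⁶ + 62x⁵ + 80x⁴ + 70x³ + 53x² + 14x − 2) ÷ lead(D) = 8x⁶ ÷ −x² = −8x⁴. Subtract (−8x⁴)·D = 8x⁶ + 56x⁵ + 32x⁴. Remainder: 6x⁵ + 48x⁴ + 70x³ + 53x² + 14x − 2.
Step 3: lead(6x⁵ + 48x⁴ + 70x³ + 53x² + 14x − 2) ÷ lead(D) = 6x⁵ ÷ −x² = −6x³. Subtract (−6x³)·D = 6x⁵ + 42x⁴ + 24x³. Remainder: 6x⁴ + 46x³ + 53x² + 14x − 2.
Step 4: lead(6x⁴ + 46x³ + 53x² + 14x − 2) ÷ lead(D) = 6x⁴ ÷ −x² = −6x². Subtract (−6x²)·D = 6x⁴ + 42x³ + 24x². Remainder: 4x³ + 29x² + 14x − 2.
Step 5: lead(4x³ + 29x² + 14x − 2) ÷ lead(D) = 4x³ ÷ −x² = −4x. Subtract (−4x)·D = 4x³ + 28x² + 16x. Remainder: x² − 2x − 2.
Step 6: lead(x² − 2x − 2) ÷ lead(D) = x² ÷ −x² = −1. Subtract (−1)·D = x² + 7x + 4. Remainder: −9x − 6.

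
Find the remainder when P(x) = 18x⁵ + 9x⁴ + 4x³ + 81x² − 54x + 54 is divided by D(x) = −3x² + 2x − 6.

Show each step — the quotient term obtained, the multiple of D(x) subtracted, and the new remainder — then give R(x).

R(x) = 0

Step 1: lead(18x⁵ + 9x⁴ + 4x³ + 81x² − 54x + 54) ÷ lead(D) = 18x⁵ ÷ −3x² = −6x³. Subtract (−6x³)·D = 18x⁵ − 12x⁴ + 36x³. Remainder: 21x⁴ − 32x³ + 81x² − 54x + 54.
Step 2: lead(21x⁴ − 32x³ + 81x² − 54x + 54) ÷ lead(D) = 21x⁴ ÷ −3x² = −7x². Subtract (−7x²)·D = 21x⁴ − 14x³ + 42x². Remainder: −18x³ + 39x² − 54x + 54.
Step 3: lead(−18x³ + 39x² − 54x + 54) ÷ lead(D) = −18x³ ÷ −3x² = 6x. Subtract (6x)·D = −18x³ + 12x² − 36x. Remainder: 27x² − 18x + 54.
Step 4: lead(27x² − 18x + 54) ÷ lead(D) = 27x² ÷ −3x² = −9. Subtract (−9)·D = 27x² − 18x + 54. Remainder: 0.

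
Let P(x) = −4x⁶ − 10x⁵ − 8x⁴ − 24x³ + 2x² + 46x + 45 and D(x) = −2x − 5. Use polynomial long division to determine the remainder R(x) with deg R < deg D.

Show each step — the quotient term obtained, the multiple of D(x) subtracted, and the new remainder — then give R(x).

Step 1: lead(−4x⁶ − 10x⁵ − 8x⁴ − 24x³ + 2x² + 46x + 45) ÷ lead(D) = −4x⁶ ÷ −2x = 2x⁵. Subtract (2x⁵)·D = −4x⁶ − 10x⁵. Remainder: −8x⁴ − 24x³ + 2x² + 46x + 45.
Step 2: lead(−8x⁴ − 24x³ + 2x² + 46x + 45) ÷ lead(D) = −8x⁴ ÷ −2x = 4x³. Subtract (4x³)·D = −8x⁴ − 20x³. Remainder: −4x³ + 2x² + 46x + 45.
Step 3: lead(−4x³ + 2x² + 46x + 45) ÷ lead(D) = −4x³ ÷ −2x = 2x². Subtract (2x²)·D = −4x³ − 10x². Remainder: 12x² + 46x + 45.
Step 4: lead(12x² + 46x + 45) ÷ lead(D) = 12x² ÷ −2x = −6x. Subtract (−6x)·D = 12x² + 30x. Remainder: 16x + 45.
Step 5: lead(16x + 45) ÷ lead(D) = 16x ÷ −2x = −8. Subtract (−8)·D = 16x + 40. Remainder: 5.

R(x) = 5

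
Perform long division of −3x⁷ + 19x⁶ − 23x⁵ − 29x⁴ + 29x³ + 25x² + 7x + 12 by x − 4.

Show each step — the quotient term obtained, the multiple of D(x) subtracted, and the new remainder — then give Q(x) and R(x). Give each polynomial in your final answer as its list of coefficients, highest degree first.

Q = [-3, 7, 5, -9, -7, -3, -5]; R = [-8]

Step 1: lead(−3x⁷ + 19x⁶ − 23x⁵ − 29x⁴ + 29x³ + 25x² + 7x + 12) ÷ lead(D) = −3x⁷ ÷ x = −3x⁶. Subtract (−3x⁶)·D = −3x⁷ + 12x⁶. Remainder: 7x⁶ − 23x⁵ − 29x⁴ + 29x³ + 25x² + 7x + 12.
Step 2: lead(7x⁶ − 23x⁵ − 29x⁴ + 29x³ + 25x² + 7x + 12) ÷ lead(D) = 7x⁶ ÷ x = 7x⁵. Subtract (7x⁵)·D = 7x⁶ − 28x⁵. Remainder: 5x⁵ − 29x⁴ + 29x³ + 25x² + 7x + 12.
Step 3: lead(5x⁵ − 29x⁴ + 29x³ + 25x² + 7x + 12) ÷ lead(D) = 5x⁵ ÷ x = 5x⁴. Subtract (5x⁴)·D = 5x⁵ − 20x⁴. Remainder: −9x⁴ + 29x³ + 25x² + 7x + 12.
Step 4: lead(−9x⁴ + 29x³ + 25x² + 7x + 12) ÷ lead(D) = −9x⁴ ÷ x = −9x³. Subtract (−9x³)·D = −9x⁴ + 36x³. Remainder: −7x³ + 25x² + 7x + 12.
Step 5: lead(−7x³ + 25x² + 7x + 12) ÷ lead(D) = −7x³ ÷ x = −7x². Subtract (−7x²)·D = −7x³ + 28x². Remainder: −3x² + 7x + 12.
Step 6: lead(−3x² + 7x + 12) ÷ lead(D) = −3x² ÷ x = −3x. Subtract (−3x)·D = −3x² + 12x. Remainder: −5x + 12.
Step 7: lead(−5x + 12) ÷ lead(D) = −5x ÷ x = −5. Subtract (−5)·D = −5x + 20. Remainder: −8.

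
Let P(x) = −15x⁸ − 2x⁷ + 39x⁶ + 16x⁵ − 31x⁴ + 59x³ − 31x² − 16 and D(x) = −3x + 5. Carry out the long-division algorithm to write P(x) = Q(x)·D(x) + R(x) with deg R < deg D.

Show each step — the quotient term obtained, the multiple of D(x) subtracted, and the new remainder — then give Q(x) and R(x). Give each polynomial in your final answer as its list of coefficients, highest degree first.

Step 1: lead(−15x⁸ − 2x⁷ + 39x⁶ + 16x⁵ − 31x⁴ + 59x³ − 31x² − 16) ÷ lead(D) = −15x⁸ ÷ −3x = 5x⁷. Subtract (5x⁷)·D = −15x⁸ + 25x⁷. Remainder: −27x⁷ + 39x⁶ + 16x⁵ − 31x⁴ + 59x³ − 31x² − 16.
Step 2: lead(−27x⁷ + 39x⁶ + 16x⁵ − 31x⁴ + 59x³ − 31x² − 16) ÷ lead(D) = −27x⁷ ÷ −3x = 9x⁶. Subtract (9x⁶)·D = −27x⁷ + 45x⁶. Remainder: −6x⁶ + 16x⁵ − 31x⁴ + 59x³ − 31x² − 16.
Step 3: lead(−6x⁶ + 16x⁵ − 31x⁴ + 59x³ − 31x² − 16) ÷ lead(D) = −6x⁶ ÷ −3x = 2x⁵. Subtract (2x⁵)·D = −6x⁶ + 10x⁵. Remainder: 6x⁵ − 31x⁴ + 59x³ − 31x² − 16.
Step 4: lead(6x⁵ − 31x⁴ + 59x³ − 31x² − 16) ÷ lead(D) = 6x⁵ ÷ −3x = −2x⁴. Subtract (−2x⁴)·D = 6x⁵ − 10x⁴. Remainder: −21x⁴ + 59x³ − 31x² − 16.
Step 5: lead(−21x⁴ + 59x³ − 31x² − 16) ÷ lead(D) = −21x⁴ ÷ −3x = 7x³. Subtract (7x³)·D = −21x⁴ + 35x³. Remainder: 24x³ − 31x² − 16.
Step 6: lead(24x³ − 31x² − 16) ÷ lead(D) = 24x³ ÷ −3x = −8x². Subtract (−8x²)·D = 24x³ − 40x². Remainder: 9x² − 16.
Step 7: lead(9x² − 16) ÷ lead(D) = 9x² ÷ −3x = −3x. Subtract (−3x)·D = 9x² − 15x. Remainder: 15x − 16.
Step 8: lead(15x − 16) ÷ lead(D) = 15x ÷ −3x = −5. Subtract (−5)·D = 15x − 25. Remainder: 9.

Q = [5, 9, 2, -2, 7, -8, -3, -5]; R = [9]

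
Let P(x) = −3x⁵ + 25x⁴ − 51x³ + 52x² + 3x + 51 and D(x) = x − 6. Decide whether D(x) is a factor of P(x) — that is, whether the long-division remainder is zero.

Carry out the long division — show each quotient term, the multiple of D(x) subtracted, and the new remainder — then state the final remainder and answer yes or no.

R(x) = −3, so D(x) is not a factor of P(x). no

Step 1: lead(−3x⁵ + 25x⁴ − 51x³ + 52x² + 3x + 51) ÷ lead(D) = −3x⁵ ÷ x = −3x⁴. Subtract (−3x⁴)·D = −3x⁵ + 18x⁴. Remainder: 7x⁴ − 51x³ + 52x² + 3x + 51.
Step 2: lead(7x⁴ − 51x³ + 52x² + 3x + 51) ÷ lead(D) = 7x⁴ ÷ x = 7x³. Subtract (7x³)·D = 7x⁴ − 42x³. Remainder: −9x³ + 52x² + 3x + 51.
Step 3: lead(−9x³ + 52x² + 3x + 51) ÷ lead(D) = −9x³ ÷ x = −9x². Subtract (−9x²)·D = −9x³ + 54x². Remainder: −2x² + 3x + 51.
Step 4: lead(−2x² + 3x + 51) ÷ lead(D) = −2x² ÷ x = −2x. Subtract (−2x)·D = −2x² + 12x. Remainder: −9x + 51.
Step 5: lead(−9x + 51) ÷ lead(D) = −9x ÷ x = −9. Subtract (−9)·D = −9x + 54. Remainder: −3.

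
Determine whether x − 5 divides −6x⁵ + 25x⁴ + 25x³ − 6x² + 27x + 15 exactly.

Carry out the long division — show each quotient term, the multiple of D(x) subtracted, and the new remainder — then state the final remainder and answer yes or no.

Step 1: lead(−6x⁵ + 25x⁴ + 25x³ − 6x² + 27x + 15) ÷ lead(D) = −6x⁵ ÷ x = −6x⁴. Subtract (−6x⁴)·D = −6x⁵ + 30x⁴. Remainder: −5x⁴ + 25x³ − 6x² + 27x + 15.
Step 2: lead(−5x⁴ + 25x³ − 6x² + 27x + 15) ÷ lead(D) = −5x⁴ ÷ x = −5x³. Subtract (−5x³)·D = −5x⁴ + 25x³. Remainder: −6x² + 27x + 15.
Step 3: lead(−6x² + 27x + 15) ÷ lead(D) = −6x² ÷ x = −6x. Subtract (−6x)·D = −6x² + 30x. Remainder: −3x + 15.
Step 4: lead(−3x + 15) ÷ lead(D) = −3x ÷ x = −3. Subtract (−3)·D = −3x + 15. Remainder: 0.

R(x) = 0, so D(x) is a factor of P(x). yes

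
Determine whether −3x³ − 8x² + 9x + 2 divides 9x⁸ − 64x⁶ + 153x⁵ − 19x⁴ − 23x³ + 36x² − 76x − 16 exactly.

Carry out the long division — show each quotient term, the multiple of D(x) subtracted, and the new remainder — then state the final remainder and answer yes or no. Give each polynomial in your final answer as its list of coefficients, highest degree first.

R = [0], so D(x) is a factor of P(x). yes

Step 1: lead(9x⁸ − 64x⁶ + 153x⁵ − 19x⁴ − 23x³ + 36x² − 76x − 16) ÷ lead(D) = 9x⁸ ÷ −3x³ = −3x⁵. Subtract (−3x⁵)·D = 9x⁸ + 24x⁷ − 27x⁶ − 6x⁵. Remainder: −24x⁷ − 37x⁶ + 159x⁵ − 19x⁴ − 23x³ + 36x² − 76x − 16.
Step 2: lead(−24x⁷ − 37x⁶ + 159x⁵ − 19x⁴ − 23x³ + 36x² − 76x − 16) ÷ lead(D) = −24x⁷ ÷ −3x³ = 8x⁴. Subtract (8x⁴)·D = −24x⁷ − 64x⁶ + 72x⁵ + 16x⁴. Remainder: 27x⁶ + 87x⁵ − 35x⁴ − 23x³ + 36x² − 76x − 16.
Step 3: lead(27x⁶ + 87x⁵ − 35x⁴ − 23x³ + 36x² − 76x − 16) ÷ lead(D) = 27x⁶ ÷ −3x³ = −9x³. Subtract (−9x³)·D = 27x⁶ + 72x⁵ − 81x⁴ − 18x³. Remainder: 15x⁵ + 46x⁴ − 5x³ + 36x² − 76x − 16.
Step 4: lead(15x⁵ + 46x⁴ − 5x³ + 36x² − 76x − 16) ÷ lead(D) = 15x⁵ ÷ −3x³ = −5x². Subtract (−5x²)·D = 15x⁵ + 40x⁴ − 45x³ − 10x². Remainder: 6x⁴ + 40x³ + 46x² − 76x − 16.
Step 5: lead(6x⁴ + 40x³ + 46x² − 76x − 16) ÷ lead(D) = 6x⁴ ÷ −3x³ = −2x. Subtract (−2x)·D = 6x⁴ + 16x³ − 18x² − 4x. Remainder: 24x³ + 64x² − 72x − 16.
Step 6: lead(24x³ + 64x² − 72x − 16) ÷ lead(D) = 24x³ ÷ −3x³ = −8. Subtract (−8)·D = 24x³ + 64x² − 72x − 16. Remainder: 0.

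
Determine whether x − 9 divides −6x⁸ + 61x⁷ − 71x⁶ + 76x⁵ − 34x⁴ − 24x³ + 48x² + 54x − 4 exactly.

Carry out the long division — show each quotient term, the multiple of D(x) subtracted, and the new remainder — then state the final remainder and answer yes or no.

R(x) = −4, so D(x) is not a factor of P(x). no

Step 1: lead(−6x⁸ + 61x⁷ − 71x⁶ + 76x⁵ − 34x⁴ − 24x³ + 48x² + 54x − 4) ÷ lead(D) = −6x⁸ ÷ x = −6x⁷. Subtract (−6x⁷)·D = −6x⁸ + 54x⁷. Remainder: 7x⁷ − 71x⁶ + 76x⁵ − 34x⁴ − 24x³ + 48x² + 54x − 4.
Step 2: lead(7x⁷ − 71x⁶ + 76x⁵ − 34x⁴ − 24x³ + 48x² + 54x − 4) ÷ lead(D) = 7x⁷ ÷ x = 7x⁶. Subtract (7x⁶)·D = 7x⁷ − 63x⁶. Remainder: −8x⁶ + 76x⁵ − 34x⁴ − 24x³ + 48x² + 54x − 4.
Step 3: lead(−8x⁶ + 76x⁵ − 34x⁴ − 24x³ + 48x² + 54x − 4) ÷ lead(D) = −8x⁶ ÷ x = −8x⁵. Subtract (−8x⁵)·D = −8x⁶ + 72x⁵. Remainder: 4x⁵ − 34x⁴ − 24x³ + 48x² + 54x − 4.
Step 4: lead(4x⁵ − 34x⁴ − 24x³ + 48x² + 54x − 4) ÷ lead(D) = 4x⁵ ÷ x = 4x⁴. Subtract (4x⁴)·D = 4x⁵ − 36x⁴. Remainder: 2x⁴ − 24x³ + 48x² + 54x − 4.
Step 5: lead(2x⁴ − 24x³ + 48x² + 54x − 4) ÷ lead(D) = 2x⁴ ÷ x = 2x³. Subtract (2x³)·D = 2x⁴ − 18x³. Remainder: −6x³ + 48x² + 54x − 4.
Step 6: lead(−6x³ + 48x² + 54x − 4) ÷ lead(D) = −6x³ ÷ x = −6x². Subtract (−6x²)·D = −6x³ + 54x². Remainder: −6x² + 54x − 4.
Step 7: lead(−6x² + 54x − 4) ÷ lead(D) = −6x² ÷ x = −6x. Subtract (−6x)·D = −6x² + 54x. Remainder: −4.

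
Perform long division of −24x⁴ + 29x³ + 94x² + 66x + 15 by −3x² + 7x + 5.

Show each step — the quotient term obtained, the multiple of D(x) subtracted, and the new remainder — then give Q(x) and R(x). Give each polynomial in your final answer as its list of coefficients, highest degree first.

Q = [8, 9, 3]; R = [0]

Step 1: lead(−24x⁴ + 29x³ + 94x² + 66x + 15) ÷ lead(D) = −24x⁴ ÷ −3x² = 8x². Subtract (8x²)·D = −24x⁴ + 56x³ + 40x². Remainder: −27x³ + 54x² + 66x + 15.
Step 2: lead(−27x³ + 54x² + 66x + 15) ÷ lead(D) = −27x³ ÷ −3x² = 9x. Subtract (9x)·D = −27x³ + 63x² + 45x. Remainder: −9x² + 21x + 15.
Step 3: lead(−9x² + 21x + 15) ÷ lead(D) = −9x² ÷ −3x² = 3. Subtract (3)·D = −9x² + 21x + 15. Remainder: 0.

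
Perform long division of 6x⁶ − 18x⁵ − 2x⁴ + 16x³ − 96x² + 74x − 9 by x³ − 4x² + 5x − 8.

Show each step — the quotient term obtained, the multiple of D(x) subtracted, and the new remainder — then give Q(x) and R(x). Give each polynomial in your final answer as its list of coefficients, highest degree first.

Step 1: lead(6x⁶ − 18x⁵ − 2x⁴ + 16x³ − 96x² + 74x − 9) ÷ lead(D) = 6x⁶ ÷ x³ = 6x³. Subtract (6x³)·D = 6x⁶ − 24x⁵ + 30x⁴ − 48x³. Remainder: 6x⁵ − 32x⁴ + 64x³ − 96x² + 74x − 9.
Step 2: lead(6x⁵ − 32x⁴ + 64x³ − 96x² + 74x − 9) ÷ lead(D) = 6x⁵ ÷ x³ = 6x². Subtract (6x²)·D = 6x⁵ − 24x⁴ + 30x³ − 48x². Remainder: −8x⁴ + 34x³ − 48x² + 74x − 9.
Step 3: lead(−8x⁴ + 34x³ − 48x² + 74x − 9) ÷ lead(D) = −8x⁴ ÷ x³ = −8x. Subtract (−8x)·D = −8x⁴ + 32x³ − 40x² + 64x. Remainder: 2x³ − 8x² + 10x − 9.
Step 4: lead(2x³ − 8x² + 10x − 9) ÷ lead(D) = 2x³ ÷ x³ = 2. Subtract (2)·D = 2x³ − 8x² + 10x − 16. Remainder: 7.

Q = [6, 6, -8, 2]; R = [7]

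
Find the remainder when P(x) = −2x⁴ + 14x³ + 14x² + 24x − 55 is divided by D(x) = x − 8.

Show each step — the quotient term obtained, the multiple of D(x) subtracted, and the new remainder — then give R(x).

Step 1: lead(−2x⁴ + 14x³ + 14x² + 24x − 55) ÷ lead(D) = −2x⁴ ÷ x = −2x³. Subtract (−2x³)·D = −2x⁴ + 16x³. Remainder: −2x³ + 14x² + 24x − 55.
Step 2: lead(−2x³ + 14x² + 24x − 55) ÷ lead(D) = −2x³ ÷ x = −2x². Subtract (−2x²)·D = −2x³ + 16x². Remainder: −2x² + 24x − 55.
Step 3: lead(−2x² + 24x − 55) ÷ lead(D) = −2x² ÷ x = −2x. Subtract (−2x)·D = −2x² + 16x. Remainder: 8x − 55.
Step 4: lead(8x − 55) ÷ lead(D) = 8x ÷ x = 8. Subtract (8)·D = 8x − 64. Remainder: 9.

R(x) = 9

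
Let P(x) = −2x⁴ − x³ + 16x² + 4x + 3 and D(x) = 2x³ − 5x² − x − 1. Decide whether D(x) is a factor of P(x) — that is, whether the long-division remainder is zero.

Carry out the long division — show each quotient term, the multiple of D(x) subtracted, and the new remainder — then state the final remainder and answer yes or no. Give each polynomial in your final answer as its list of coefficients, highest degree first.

R = [0], so D(x) is a factor of P(x). yes

Step 1: lead(−2x⁴ − x³ + 16x² + 4x + 3) ÷ lead(D) = −2x⁴ ÷ 2x³ = −x. Subtract (−x)·D = −2x⁴ + 5x³ + x² + x. Remainder: −6x³ + 15x² + 3x + 3.
Step 2: lead(−6x³ + 15x² + 3x + 3) ÷ lead(D) = −6x³ ÷ 2x³ = −3. Subtract (−3)·D = −6x³ + 15x² + 3x + 3. Remainder: 0.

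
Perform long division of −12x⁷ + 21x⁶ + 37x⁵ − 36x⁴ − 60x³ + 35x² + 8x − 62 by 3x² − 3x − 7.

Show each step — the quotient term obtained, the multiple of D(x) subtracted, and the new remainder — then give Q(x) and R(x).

Step 1: lead(−12x⁷ + 21x⁶ + 37x⁵ − 36x⁴ − 60x³ + 35x² + 8x − 62) ÷ lead(D) = −12x⁷ ÷ 3x² = −4x⁵. Subtract (−4x⁵)·D = −12x⁷ + 12x⁶ + 28x⁵. Remainder: 9x⁶ + 9x⁵ − 36x⁴ − 60x³ + 35x² + 8x − 62.
Step 2: lead(9x⁶ + 9x⁵ − 36x⁴ − 60x³ + 35x² + 8x − 62) ÷ lead(D) = 9x⁶ ÷ 3x² = 3x⁴. Subtract (3x⁴)·D = 9x⁶ − 9x⁵ − 21x⁴. Remainder: 18x⁵ − 15x⁴ − 60x³ + 35x² + 8x − 62.
Step 3: lead(18x⁵ − 15x⁴ − 60x³ + 35x² + 8x − 62) ÷ lead(D) = 18x⁵ ÷ 3x² = 6x³. Subtract (6x³)·D = 18x⁵ − 18x⁴ − 42x³. Remainder: 3x⁴ − 18x³ + 35x² + 8x − 62.
Step 4: lead(3x⁴ − 18x³ + 35x² + 8x − 62) ÷ lead(D) = 3x⁴ ÷ 3x² = x². Subtract (x²)·D = 3x⁴ − 3x³ − 7x². Remainder: −15x³ + 42x² + 8x − 62.
Step 5: lead(−15x³ + 42x² + 8x − 62) ÷ lead(D) = −15x³ ÷ 3x² = −5x. Subtract (−5x)·D = −15x³ + 15x² + 35x. Remainder: 27x² − 27x − 62.
Step 6: lead(27x² − 27x − 62) ÷ lead(D) = 27x² ÷ 3x² = 9. Subtract (9)·D = 27x² − 27x − 63. Remainder: 1.

Q(x) = −4x⁵ + 3x⁴ + 6x³ + x² − 5x + 9; R(x) = 1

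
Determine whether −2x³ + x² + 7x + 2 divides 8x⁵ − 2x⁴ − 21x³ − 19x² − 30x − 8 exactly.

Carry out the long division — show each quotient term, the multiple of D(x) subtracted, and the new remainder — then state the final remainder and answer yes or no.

R(x) = 0, so D(x) is a factor of P(x). yes

Step 1: lead(8x⁵ − 2x⁴ − 21x³ − 19x² − 30x − 8) ÷ lead(D) = 8x⁵ ÷ −2x³ = −4x². Subtract (−4x²)·D = 8x⁵ − 4x⁴ − 28x³ − 8x². Remainder: 2x⁴ + 7x³ − 11x² − 30x − 8.
Step 2: lead(2x⁴ + 7x³ − 11x² − 30x − 8) ÷ lead(D) = 2x⁴ ÷ −2x³ = −x. Subtract (−x)·D = 2x⁴ − x³ − 7x² − 2x. Remainder: 8x³ − 4x² − 28x − 8.
Step 3: lead(8x³ − 4x² − 28x − 8) ÷ lead(D) = 8x³ ÷ −2x³ = −4. Subtract (−4)·D = 8x³ − 4x² − 28x − 8. Remainder: 0.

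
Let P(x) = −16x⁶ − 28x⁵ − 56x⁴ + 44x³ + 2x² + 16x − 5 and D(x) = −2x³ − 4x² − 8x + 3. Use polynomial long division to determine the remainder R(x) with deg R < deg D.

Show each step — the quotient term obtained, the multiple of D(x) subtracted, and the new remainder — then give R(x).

R(x) = 1

Step 1: lead(−16x⁶ − 28x⁵ − 56x⁴ + 44x³ + 2x² + 16x − 5) ÷ lead(D) = −16x⁶ ÷ −2x³ = 8x³. Subtract (8x³)·D = −16x⁶ − 32x⁵ − 64x⁴ + 24x³. Remainder: 4x⁵ + 8x⁴ + 20x³ + 2x² + 16x − 5.
Step 2: lead(4x⁵ + 8x⁴ + 20x³ + 2x² + 16x − 5) ÷ lead(D) = 4x⁵ ÷ −2x³ = −2x². Subtract (−2x²)·D = 4x⁵ + 8x⁴ + 16x³ − 6x². Remainder: 4x³ + 8x² + 16x − 5.
Step 3: lead(4x³ + 8x² + 16x − 5) ÷ lead(D) = 4x³ ÷ −2x³ = −2. Subtract (−2)·D = 4x³ + 8x² + 16x − 6. Remainder: 1.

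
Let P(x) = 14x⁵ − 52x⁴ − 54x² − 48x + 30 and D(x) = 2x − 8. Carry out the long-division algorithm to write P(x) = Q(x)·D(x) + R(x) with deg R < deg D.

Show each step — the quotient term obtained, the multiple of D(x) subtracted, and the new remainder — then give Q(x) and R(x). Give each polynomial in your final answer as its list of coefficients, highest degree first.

Q = [7, 2, 8, 5, -4]; R = [-2]

Step 1: lead(14x⁵ − 52x⁴ − 54x² − 48x + 30) ÷ lead(D) = 14x⁵ ÷ 2x = 7x⁴. Subtract (7x⁴)·D = 14x⁵ − 56x⁴. Remainder: 4x⁴ − 54x² − 48x + 30.
Step 2: lead(4x⁴ − 54x² − 48x + 30) ÷ lead(D) = 4x⁴ ÷ 2x = 2x³. Subtract (2x³)·D = 4x⁴ − 16x³. Remainder: 16x³ − 54x² − 48x + 30.
Step 3: lead(16x³ − 54x² − 48x + 30) ÷ lead(D) = 16x³ ÷ 2x = 8x². Subtract (8x²)·D = 16x³ − 64x². Remainder: 10x² − 48x + 30.
Step 4: lead(10x² − 48x + 30) ÷ lead(D) = 10x² ÷ 2x = 5x. Subtract (5x)·D = 10x² − 40x. Remainder: −8x + 30.
Step 5: lead(−8x + 30) ÷ lead(D) = −8x ÷ 2x = −4. Subtract (−4)·D = −8x + 32. Remainder: −2.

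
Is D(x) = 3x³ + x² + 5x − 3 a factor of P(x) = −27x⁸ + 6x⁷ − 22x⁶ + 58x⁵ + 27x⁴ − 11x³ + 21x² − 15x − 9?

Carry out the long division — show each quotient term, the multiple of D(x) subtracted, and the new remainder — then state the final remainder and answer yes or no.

Step 1: lead(−27x⁸ + 6x⁷ − 22x⁶ + 58x⁵ + 27x⁴ − 11x³ + 21x² − 15x − 9) ÷ lead(D) = −27x⁸ ÷ 3x³ = −9x⁵. Subtract (−9x⁵)·D = −27x⁸ − 9x⁷ − 45x⁶ + 27x⁵. Remainder: 15x⁷ + 23x⁶ + 31x⁵ + 27x⁴ − 11x³ + 21x² − 15x − 9.
Step 2: lead(15x⁷ + 23x⁶ + 31x⁵ + 27x⁴ − 11x³ + 21x² − 15x − 9) ÷ lead(D) = 15x⁷ ÷ 3x³ = 5x⁴. Subtract (5x⁴)·D = 15x⁷ + 5x⁶ + 25x⁵ − 15x⁴. Remainder: 18x⁶ + 6x⁵ + 42x⁴ − 11x³ + 21x² − 15x − 9.
Step 3: lead(18x⁶ + 6x⁵ + 42x⁴ − 11x³ + 21x² − 15x − 9) ÷ lead(D) = 18x⁶ ÷ 3x³ = 6x³. Subtract (6x³)·D = 18x⁶ + 6x⁵ + 30x⁴ − 18x³. Remainder: 12x⁴ + 7x³ + 21x² − 15x − 9.
Step 4: lead(12x⁴ + 7x³ + 21x² − 15x − 9) ÷ lead(D) = 12x⁴ ÷ 3x³ = 4x. Subtract (4x)·D = 12x⁴ + 4x³ + 20x² − 12x. Remainder: 3x³ + x² − 3x − 9.
Step 5: lead(3x³ + x² − 3x − 9) ÷ lead(D) = 3x³ ÷ 3x³ = 1. Subtract (1)·D = 3x³ + x² + 5x − 3. Remainder: −8x − 6.

R(x) = −8x − 6, so D(x) is not a factor of P(x). no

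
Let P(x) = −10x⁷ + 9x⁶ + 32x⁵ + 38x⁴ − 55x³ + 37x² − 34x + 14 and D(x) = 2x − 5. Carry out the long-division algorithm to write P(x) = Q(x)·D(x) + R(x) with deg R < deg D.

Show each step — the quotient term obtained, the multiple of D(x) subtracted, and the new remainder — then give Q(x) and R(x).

Step 1: lead(−10x⁷ + 9x⁶ + 32x⁵ + 38x⁴ − 55x³ + 37x² − 34x + 14) ÷ lead(D) = −10x⁷ ÷ 2x = −5x⁶. Subtract (−5x⁶)·D = −10x⁷ + 25x⁶. Remainder: −16x⁶ + 32x⁵ + 38x⁴ − 55x³ + 37x² − 34x + 14.
Step 2: lead(−16x⁶ + 32x⁵ + 38x⁴ − 55x³ + 37x² − 34x + 14) ÷ lead(D) = −16x⁶ ÷ 2x = −8x⁵. Subtract (−8x⁵)·D = −16x⁶ + 40x⁵. Remainder: −8x⁵ + 38x⁴ − 55x³ + 37x² − 34x + 14.
Step 3: lead(−8x⁵ + 38x⁴ − 55x³ + 37x² − 34x + 14) ÷ lead(D) = −8x⁵ ÷ 2x = −4x⁴. Subtract (−4x⁴)·D = −8x⁵ + 20x⁴. Remainder: 18x⁴ − 55x³ + 37x² − 34x + 14.
Step 4: lead(18x⁴ − 55x³ + 37x² − 34x + 14) ÷ lead(D) = 18x⁴ ÷ 2x = 9x³. Subtract (9x³)·D = 18x⁴ − 45x³. Remainder: −10x³ + 37x² − 34x + 14.
Step 5: lead(−10x³ + 37x² − 34x + 14) ÷ lead(D) = −10x³ ÷ 2x = −5x². Subtract (−5x²)·D = −10x³ + 25x². Remainder: 12x² − 34x + 14.
Step 6: lead(12x² − 34x + 14) ÷ lead(D) = 12x² ÷ 2x = 6x. Subtract (6x)·D = 12x² − 30x. Remainder: −4x + 14.
Step 7: lead(−4x + 14) ÷ lead(D) = −4x ÷ 2x = −2. Subtract (−2)·D = −4x + 10. Remainder: 4.

Q(x) = −5x⁶ − 8x⁵ − 4x⁴ + 9x³ − 5x² + 6x − 2; R(x) = 4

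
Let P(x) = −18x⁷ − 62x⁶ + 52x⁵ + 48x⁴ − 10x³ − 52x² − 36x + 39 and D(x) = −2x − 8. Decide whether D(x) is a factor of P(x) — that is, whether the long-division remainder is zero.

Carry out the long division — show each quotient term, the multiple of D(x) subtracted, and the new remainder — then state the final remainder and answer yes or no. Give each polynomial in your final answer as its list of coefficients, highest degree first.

Step 1: lead(−18x⁷ − 62x⁶ + 52x⁵ + 48x⁴ − 10x³ − 52x² − 36x + 39) ÷ lead(D) = −18x⁷ ÷ −2x = 9x⁶. Subtract (9x⁶)·D = −18x⁷ − 72x⁶. Remainder: 10x⁶ + 52x⁵ + 48x⁴ − 10x³ − 52x² − 36x + 39.
Step 2: lead(10x⁶ + 52x⁵ + 48x⁴ − 10x³ − 52x² − 36x + 39) ÷ lead(D) = 10x⁶ ÷ −2x = −5x⁵. Subtract (−5x⁵)·D = 10x⁶ + 40x⁵. Remainder: 12x⁵ + 48x⁴ − 10x³ − 52x² − 36x + 39.
Step 3: lead(12x⁵ + 48x⁴ − 10x³ − 52x² − 36x + 39) ÷ lead(D) = 12x⁵ ÷ −2x = −6x⁴. Subtract (−6x⁴)·D = 12x⁵ + 48x⁴. Remainder: −10x³ − 52x² − 36x + 39.
Step 4: lead(−10x³ − 52x² − 36x + 39) ÷ lead(D) = −10x³ ÷ −2x = 5x². Subtract (5x²)·D = −10x³ − 40x². Remainder: −12x² − 36x + 39.
Step 5: lead(−12x² − 36x + 39) ÷ lead(D) = −12x² ÷ −2x = 6x. Subtract (6x)·D = −12x² − 48x. Remainder: 12x + 39.
Step 6: lead(12x + 39) ÷ lead(D) = 12x ÷ −2x = −6. Subtract (−6)·D = 12x + 48. Remainder: −9.

R = [-9], so D(x) is not a factor of P(x). no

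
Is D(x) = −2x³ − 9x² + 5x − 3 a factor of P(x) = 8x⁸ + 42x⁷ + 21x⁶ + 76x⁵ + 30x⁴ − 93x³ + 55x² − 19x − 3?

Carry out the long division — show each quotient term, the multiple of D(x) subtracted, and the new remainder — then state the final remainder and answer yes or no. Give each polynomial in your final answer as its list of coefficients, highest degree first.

Step 1: lead(8x⁸ + 42x⁷ + 21x⁶ + 76x⁵ + 30x⁴ − 93x³ + 55x² − 19x − 3) ÷ lead(D) = 8x⁸ ÷ −2x³ = −4x⁵. Subtract (−4x⁵)·D = 8x⁸ + 36x⁷ − 20x⁶ + 12x⁵. Remainder: 6x⁷ + 41x⁶ + 64x⁵ + 30x⁴ − 93x³ + 55x² − 19x − 3.
Step 2: lead(6x⁷ + 41x⁶ + 64x⁵ + 30x⁴ − 93x³ + 55x² − 19x − 3) ÷ lead(D) = 6x⁷ ÷ −2x³ = −3x⁴. Subtract (−3x⁴)·D = 6x⁷ + 27x⁶ − 15x⁵ + 9x⁴. Remainder: 14x⁶ + 79x⁵ + 21x⁴ − 93x³ + 55x² − 19x − 3.
Step 3: lead(14x⁶ + 79x⁵ + 21x⁴ − 93x³ + 55x² − 19x − 3) ÷ lead(D) = 14x⁶ ÷ −2x³ = −7x³. Subtract (−7x³)·D = 14x⁶ + 63x⁵ − 35x⁴ + 21x³. Remainder: 16x⁵ + 56x⁴ − 114x³ + 55x² − 19x − 3.
Step 4: lead(16x⁵ + 56x⁴ − 114x³ + 55x² − 19x − 3) ÷ lead(D) = 16x⁵ ÷ −2x³ = −8x². Subtract (−8x²)·D = 16x⁵ + 72x⁴ − 40x³ + 24x². Remainder: −16x⁴ − 74x³ + 31x² − 19x − 3.
Step 5: lead(−16x⁴ − 74x³ + 31x² − 19x − 3) ÷ lead(D) = −16x⁴ ÷ −2x³ = 8x. Subtract (8x)·D = −16x⁴ − 72x³ + 40x² − 24x. Remainder: −2x³ − 9x² + 5x − 3.
Step 6: lead(−2x³ − 9x² + 5x − 3) ÷ lead(D) = −2x³ ÷ −2x³ = 1. Subtract (1)·D = −2x³ − 9x² + 5x − 3. Remainder: 0.

R = [0], so D(x) is a factor of P(x). yes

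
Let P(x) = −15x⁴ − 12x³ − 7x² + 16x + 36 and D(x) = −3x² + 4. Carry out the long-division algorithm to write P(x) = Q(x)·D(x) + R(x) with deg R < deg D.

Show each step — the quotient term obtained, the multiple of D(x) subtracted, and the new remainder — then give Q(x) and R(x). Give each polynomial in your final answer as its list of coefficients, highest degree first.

Q = [5, 4, 9]; R = [0]

Step 1: lead(−15x⁴ − 12x³ − 7x² + 16x + 36) ÷ lead(D) = −15x⁴ ÷ −3x² = 5x². Subtract (5x²)·D = −15x⁴ + 20x². Remainder: −12x³ − 27x² + 16x + 36.
Step 2: lead(−12x³ − 27x² + 16x + 36) ÷ lead(D) = −12x³ ÷ −3x² = 4x. Subtract (4x)·D = −12x³ + 16x. Remainder: −27x² + 36.
Step 3: lead(−27x² + 36) ÷ lead(D) = −27x² ÷ −3x² = 9. Subtract (9)·D = −27x² + 36. Remainder: 0.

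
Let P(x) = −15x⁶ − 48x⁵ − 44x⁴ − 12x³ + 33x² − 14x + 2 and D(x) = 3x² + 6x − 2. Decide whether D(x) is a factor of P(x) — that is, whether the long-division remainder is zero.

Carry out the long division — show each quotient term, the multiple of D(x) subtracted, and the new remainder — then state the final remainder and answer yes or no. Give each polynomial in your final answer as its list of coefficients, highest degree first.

Step 1: lead(−15x⁶ − 48x⁵ − 44x⁴ − 12x³ + 33x² − 14x + 2) ÷ lead(D) = −15x⁶ ÷ 3x² = −5x⁴. Subtract (−5x⁴)·D = −15x⁶ − 30x⁵ + 10x⁴. Remainder: −18x⁵ − 54x⁴ − 12x³ + 33x² − 14x + 2.
Step 2: lead(−18x⁵ − 54x⁴ − 12x³ + 33x² − 14x + 2) ÷ lead(D) = −18x⁵ ÷ 3x² = −6x³. Subtract (−6x³)·D = −18x⁵ − 36x⁴ + 12x³. Remainder: −18x⁴ − 24x³ + 33x² − 14x + 2.
Step 3: lead(−18x⁴ − 24x³ + 33x² − 14x + 2) ÷ lead(D) = −18x⁴ ÷ 3x² = −6x². Subtract (−6x²)·D = −18x⁴ − 36x³ + 12x². Remainder: 12x³ + 21x² − 14x + 2.
Step 4: lead(12x³ + 21x² − 14x + 2) ÷ lead(D) = 12x³ ÷ 3x² = 4x. Subtract (4x)·D = 12x³ + 24x² − 8x. Remainder: −3x² − 6x + 2.
Step 5: lead(−3x² − 6x + 2) ÷ lead(D) = −3x² ÷ 3x² = −1. Subtract (−1)·D = −3x² − 6x + 2. Remainder: 0.

R = [0], so D(x) is a factor of P(x). yes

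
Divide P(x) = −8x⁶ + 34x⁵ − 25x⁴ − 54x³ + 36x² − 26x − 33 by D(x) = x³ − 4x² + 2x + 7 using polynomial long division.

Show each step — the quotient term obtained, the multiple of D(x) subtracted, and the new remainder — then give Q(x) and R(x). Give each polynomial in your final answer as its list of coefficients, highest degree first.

Step 1: lead(−8x⁶ + 34x⁵ − 25x⁴ − 54x³ + 36x² − 26x − 33) ÷ lead(D) = −8x⁶ ÷ x³ = −8x³. Subtract (−8x³)·D = −8x⁶ + 32x⁵ − 16x⁴ − 56x³. Remainder: 2x⁵ − 9x⁴ + 2x³ + 36x² − 26x − 33.
Step 2: lead(2x⁵ − 9x⁴ + 2x³ + 36x² − 26x − 33) ÷ lead(D) = 2x⁵ ÷ x³ = 2x². Subtract (2x²)·D = 2x⁵ − 8x⁴ + 4x³ + 14x². Remainder: −x⁴ − 2x³ + 22x² − 26x − 33.
Step 3: lead(−x⁴ − 2x³ + 22x² − 26x − 33) ÷ lead(D) = −x⁴ ÷ x³ = −x. Subtract (−x)·D = −x⁴ + 4x³ − 2x² − 7x. Remainder: −6x³ + 24x² − 19x − 33.
Step 4: lead(−6x³ + 24x² − 19x − 33) ÷ lead(D) = −6x³ ÷ x³ = −6. Subtract (−6)·D = −6x³ + 24x² − 12x − 42. Remainder: −7x + 9.

Q = [-8, 2, -1, -6]; R = [-7, 9]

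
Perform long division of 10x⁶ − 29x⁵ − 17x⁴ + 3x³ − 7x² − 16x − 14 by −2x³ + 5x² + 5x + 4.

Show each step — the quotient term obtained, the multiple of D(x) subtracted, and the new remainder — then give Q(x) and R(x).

Step 1: lead(10x⁶ − 29x⁵ − 17x⁴ + 3x³ − 7x² − 16x − 14) ÷ lead(D) = 10x⁶ ÷ −2x³ = −5x³. Subtract (−5x³)·D = 10x⁶ − 25x⁵ − 25x⁴ − 20x³. Remainder: −4x⁵ + 8x⁴ + 23x³ − 7x² − 16x − 14.
Step 2: lead(−4x⁵ + 8x⁴ + 23x³ − 7x² − 16x − 14) ÷ lead(D) = −4x⁵ ÷ −2x³ = 2x². Subtract (2x²)·D = −4x⁵ + 10x⁴ + 10x³ + 8x². Remainder: −2x⁴ + 13x³ − 15x² − 16x − 14.
Step 3: lead(−2x⁴ + 13x³ − 15x² − 16x − 14) ÷ lead(D) = −2x⁴ ÷ −2x³ = x. Subtract (x)·D = −2x⁴ + 5x³ + 5x² + 4x. Remainder: 8x³ − 20x² − 20x − 14.
Step 4: lead(8x³ − 20x² − 20x − 14) ÷ lead(D) = 8x³ ÷ −2x³ = −4. Subtract (−4)·D = 8x³ − 20x² − 20x − 16. Remainder: 2.

Q(x) = −5x³ + 2x² + x − 4; R(x) = 2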